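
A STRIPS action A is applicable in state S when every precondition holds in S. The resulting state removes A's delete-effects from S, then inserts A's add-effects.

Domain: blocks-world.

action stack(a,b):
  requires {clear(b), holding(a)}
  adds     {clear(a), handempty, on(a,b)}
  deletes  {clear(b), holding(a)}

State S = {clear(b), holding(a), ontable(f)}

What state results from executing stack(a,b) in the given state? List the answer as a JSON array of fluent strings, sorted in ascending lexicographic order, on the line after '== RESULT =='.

Compute (S \ del) ∪ add:
  pre ⊆ S: {clear(b), holding(a)} ⊆ S  — applicable
  S \ del = {ontable(f)}
  ∪ add   = {clear(a), handempty, on(a,b), ontable(f)}

== RESULT ==
["clear(a)", "handempty", "on(a,b)", "ontable(f)"]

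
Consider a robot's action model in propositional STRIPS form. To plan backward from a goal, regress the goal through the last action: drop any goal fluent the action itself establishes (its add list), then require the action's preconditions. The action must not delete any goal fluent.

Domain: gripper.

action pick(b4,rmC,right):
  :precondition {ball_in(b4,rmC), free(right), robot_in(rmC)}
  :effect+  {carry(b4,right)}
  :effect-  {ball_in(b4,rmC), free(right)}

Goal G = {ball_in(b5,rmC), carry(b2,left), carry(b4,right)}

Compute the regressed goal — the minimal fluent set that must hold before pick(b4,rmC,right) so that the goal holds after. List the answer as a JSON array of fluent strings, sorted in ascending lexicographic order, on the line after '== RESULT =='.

Regress:
  G ∩ del = {}  (empty — regression defined)
  G \ add = {ball_in(b5,rmC), carry(b2,left), carry(b4,right)} \ {carry(b4,right)} = {ball_in(b5,rmC), carry(b2,left)}
  ∪ pre   = {ball_in(b5,rmC), carry(b2,left)} ∪ {ball_in(b4,rmC), free(right), robot_in(rmC)}
          = {ball_in(b4,rmC), ball_in(b5,rmC), carry(b2,left), free(right), robot_in(rmC)}

== RESULT ==
["ball_in(b4,rmC)", "ball_in(b5,rmC)", "carry(b2,left)", "free(right)", "robot_in(rmC)"]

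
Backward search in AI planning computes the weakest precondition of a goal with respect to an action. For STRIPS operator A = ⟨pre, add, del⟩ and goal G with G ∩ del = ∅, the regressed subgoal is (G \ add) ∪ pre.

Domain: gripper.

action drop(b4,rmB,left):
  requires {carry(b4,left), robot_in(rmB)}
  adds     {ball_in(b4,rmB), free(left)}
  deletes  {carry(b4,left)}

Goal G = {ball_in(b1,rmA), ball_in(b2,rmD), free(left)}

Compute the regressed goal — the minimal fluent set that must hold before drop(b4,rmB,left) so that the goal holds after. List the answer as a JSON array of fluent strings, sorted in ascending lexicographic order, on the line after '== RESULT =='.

Regress:
  G ∩ del = {}  (empty — regression defined)
  G \ add = {ball_in(b1,rmA), ball_in(b2,rmD), free(left)} \ {ball_in(b4,rmB), free(left)} = {ball_in(b1,rmA), ball_in(b2,rmD)}
  ∪ pre   = {ball_in(b1,rmA), ball_in(b2,rmD)} ∪ {carry(b4,left), robot_in(rmB)}
          = {ball_in(b1,rmA), ball_in(b2,rmD), carry(b4,left), robot_in(rmB)}

== RESULT ==
["ball_in(b1,rmA)", "ball_in(b2,rmD)", "carry(b4,left)", "robot_in(rmB)"]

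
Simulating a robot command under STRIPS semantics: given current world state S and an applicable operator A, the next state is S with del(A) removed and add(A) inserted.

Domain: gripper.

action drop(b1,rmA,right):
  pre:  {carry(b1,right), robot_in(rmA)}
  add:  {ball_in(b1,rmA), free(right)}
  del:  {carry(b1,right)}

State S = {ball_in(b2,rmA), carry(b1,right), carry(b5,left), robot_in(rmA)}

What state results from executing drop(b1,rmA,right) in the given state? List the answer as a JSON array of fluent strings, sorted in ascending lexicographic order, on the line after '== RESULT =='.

Progress:
  pre ⊆ S: {carry(b1,right), robot_in(rmA)} ⊆ S  — applicable
  S \ del = {ball_in(b2,rmA), carry(b5,left), robot_in(rmA)}
  ∪ add   = {ball_in(b1,rmA), ball_in(b2,rmA), carry(b5,left), free(right), robot_in(rmA)}

== RESULT ==
["ball_in(b1,rmA)", "ball_in(b2,rmA)", "carry(b5,left)", "free(right)", "robot_in(rmA)"]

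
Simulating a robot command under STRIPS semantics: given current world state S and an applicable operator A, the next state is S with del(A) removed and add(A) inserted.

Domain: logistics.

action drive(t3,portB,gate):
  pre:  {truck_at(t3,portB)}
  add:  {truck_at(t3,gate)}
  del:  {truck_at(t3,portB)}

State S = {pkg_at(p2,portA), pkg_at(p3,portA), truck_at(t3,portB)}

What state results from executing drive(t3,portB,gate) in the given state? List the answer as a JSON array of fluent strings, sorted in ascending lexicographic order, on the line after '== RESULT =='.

Progress:
  pre ⊆ S: {truck_at(t3,portB)} ⊆ S  — applicable
  S \ del = {pkg_at(p2,portA), pkg_at(p3,portA)}
  ∪ add   = {pkg_at(p2,portA), pkg_at(p3,portA), truck_at(t3,gate)}

== RESULT ==
["pkg_at(p2,portA)", "pkg_at(p3,portA)", "truck_at(t3,gate)"]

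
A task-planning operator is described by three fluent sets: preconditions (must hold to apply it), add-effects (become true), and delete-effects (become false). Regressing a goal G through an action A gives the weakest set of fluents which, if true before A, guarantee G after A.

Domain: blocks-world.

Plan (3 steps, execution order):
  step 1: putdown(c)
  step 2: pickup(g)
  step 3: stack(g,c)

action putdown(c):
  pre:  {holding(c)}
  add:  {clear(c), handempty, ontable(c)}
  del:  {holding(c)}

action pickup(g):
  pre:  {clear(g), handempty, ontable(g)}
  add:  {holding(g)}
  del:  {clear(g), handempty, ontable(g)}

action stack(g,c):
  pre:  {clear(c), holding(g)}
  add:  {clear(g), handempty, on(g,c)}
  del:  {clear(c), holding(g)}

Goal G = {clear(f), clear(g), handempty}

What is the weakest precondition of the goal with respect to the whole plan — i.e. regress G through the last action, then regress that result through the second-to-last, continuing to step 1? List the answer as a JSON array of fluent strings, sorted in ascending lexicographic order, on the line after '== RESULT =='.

Work backward from the goal:
  through step 3 (stack(g,c)): drop {clear(g), handempty}, keep {clear(f)}, require {clear(c), holding(g)}
    → {clear(c), clear(f), holding(g)}
  through step 2 (pickup(g)): drop {holding(g)}, keep {clear(c), clear(f)}, require {clear(g), handempty, ontable(g)}
    → {clear(c), clear(f), clear(g), handempty, ontable(g)}
  through step 1 (putdown(c)): drop {clear(c), handempty}, keep {clear(f), clear(g), ontable(g)}, require {holding(c)}
    → {clear(f), clear(g), holding(c), ontable(g)}

== RESULT ==
["clear(f)", "clear(g)", "holding(c)", "ontable(g)"]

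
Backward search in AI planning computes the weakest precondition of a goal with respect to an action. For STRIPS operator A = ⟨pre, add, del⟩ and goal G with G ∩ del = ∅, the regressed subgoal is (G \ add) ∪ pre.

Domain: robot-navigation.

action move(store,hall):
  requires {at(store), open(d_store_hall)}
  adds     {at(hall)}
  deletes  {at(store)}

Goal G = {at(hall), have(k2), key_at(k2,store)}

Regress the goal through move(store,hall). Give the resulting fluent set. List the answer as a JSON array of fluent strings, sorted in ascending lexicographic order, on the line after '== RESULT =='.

Regress:
  G ∩ del = {}  (empty — regression defined)
  G \ add = {at(hall), have(k2), key_at(k2,store)} \ {at(hall)} = {have(k2), key_at(k2,store)}
  ∪ pre   = {have(k2), key_at(k2,store)} ∪ {at(store), open(d_store_hall)}
          = {at(store), have(k2), key_at(k2,store), open(d_store_hall)}

== RESULT ==
["at(store)", "have(k2)", "key_at(k2,store)", "open(d_store_hall)"]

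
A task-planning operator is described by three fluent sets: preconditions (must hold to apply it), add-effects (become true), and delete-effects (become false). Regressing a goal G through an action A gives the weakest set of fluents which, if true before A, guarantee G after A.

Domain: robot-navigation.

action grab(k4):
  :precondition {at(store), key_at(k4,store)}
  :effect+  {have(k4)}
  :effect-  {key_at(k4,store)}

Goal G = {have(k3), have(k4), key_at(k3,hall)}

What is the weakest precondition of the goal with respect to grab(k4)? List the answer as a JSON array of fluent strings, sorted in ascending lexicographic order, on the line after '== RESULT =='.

Regress:
  G ∩ del = {}  (empty — regression defined)
  G \ add = {have(k3), have(k4), key_at(k3,hall)} \ {have(k4)} = {have(k3), key_at(k3,hall)}
  ∪ pre   = {have(k3), key_at(k3,hall)} ∪ {at(store), key_at(k4,store)}
          = {at(store), have(k3), key_at(k3,hall), key_at(k4,store)}

== RESULT ==
["at(store)", "have(k3)", "key_at(k3,hall)", "key_at(k4,store)"]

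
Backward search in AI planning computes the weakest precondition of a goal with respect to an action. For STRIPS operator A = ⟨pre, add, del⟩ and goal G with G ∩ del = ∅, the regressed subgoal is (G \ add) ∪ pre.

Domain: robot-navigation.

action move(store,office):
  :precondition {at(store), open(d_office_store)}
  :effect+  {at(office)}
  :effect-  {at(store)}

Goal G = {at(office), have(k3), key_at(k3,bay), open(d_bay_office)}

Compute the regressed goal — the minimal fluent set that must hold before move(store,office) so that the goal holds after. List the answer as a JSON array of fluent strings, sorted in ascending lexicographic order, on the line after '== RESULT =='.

Regress:
  G ∩ del = {}  (empty — regression defined)
  G \ add = {at(office), have(k3), key_at(k3,bay), open(d_bay_office)} \ {at(office)} = {have(k3), key_at(k3,bay), open(d_bay_office)}
  ∪ pre   = {have(k3), key_at(k3,bay), open(d_bay_office)} ∪ {at(store), open(d_office_store)}
          = {at(store), have(k3), key_at(k3,bay), open(d_bay_office), open(d_office_store)}

== RESULT ==
["at(store)", "have(k3)", "key_at(k3,bay)", "open(d_bay_office)", "open(d_office_store)"]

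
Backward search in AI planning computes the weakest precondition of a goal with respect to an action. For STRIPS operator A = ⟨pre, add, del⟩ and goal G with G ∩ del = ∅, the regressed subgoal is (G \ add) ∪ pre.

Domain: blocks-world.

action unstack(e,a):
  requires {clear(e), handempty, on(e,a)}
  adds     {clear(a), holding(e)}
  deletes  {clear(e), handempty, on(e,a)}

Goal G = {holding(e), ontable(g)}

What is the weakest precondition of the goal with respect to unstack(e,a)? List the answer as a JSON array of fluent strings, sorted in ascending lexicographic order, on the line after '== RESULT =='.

Compute (G \ add) ∪ pre:
  G ∩ del = {}  (empty — regression defined)
  G \ add = {holding(e), ontable(g)} \ {clear(a), holding(e)} = {ontable(g)}
  ∪ pre   = {ontable(g)} ∪ {clear(e), handempty, on(e,a)}
          = {clear(e), handempty, on(e,a), ontable(g)}

== RESULT ==
["clear(e)", "handempty", "on(e,a)", "ontable(g)"]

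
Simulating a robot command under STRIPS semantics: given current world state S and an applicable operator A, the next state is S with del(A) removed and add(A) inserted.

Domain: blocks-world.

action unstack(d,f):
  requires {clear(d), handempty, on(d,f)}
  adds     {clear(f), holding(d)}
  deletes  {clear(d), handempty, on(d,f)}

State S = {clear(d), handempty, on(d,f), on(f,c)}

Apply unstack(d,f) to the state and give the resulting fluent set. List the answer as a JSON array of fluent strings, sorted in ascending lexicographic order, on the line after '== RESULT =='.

Progress:
  pre ⊆ S: {clear(d), handempty, on(d,f)} ⊆ S  — applicable
  S \ del = {on(f,c)}
  ∪ add   = {clear(f), holding(d), on(f,c)}

== RESULT ==
["clear(f)", "holding(d)", "on(f,c)"]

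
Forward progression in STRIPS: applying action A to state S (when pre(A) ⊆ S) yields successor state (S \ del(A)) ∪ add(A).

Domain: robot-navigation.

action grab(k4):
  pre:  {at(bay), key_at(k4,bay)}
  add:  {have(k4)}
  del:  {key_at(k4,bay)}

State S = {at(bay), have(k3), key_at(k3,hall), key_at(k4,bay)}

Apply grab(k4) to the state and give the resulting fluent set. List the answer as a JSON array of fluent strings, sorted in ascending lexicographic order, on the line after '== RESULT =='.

Compute (S \ del) ∪ add:
  pre ⊆ S: {at(bay), key_at(k4,bay)} ⊆ S  — applicable
  S \ del = {at(bay), have(k3), key_at(k3,hall)}
  ∪ add   = {at(bay), have(k3), have(k4), key_at(k3,hall)}

== RESULT ==
["at(bay)", "have(k3)", "have(k4)", "key_at(k3,hall)"]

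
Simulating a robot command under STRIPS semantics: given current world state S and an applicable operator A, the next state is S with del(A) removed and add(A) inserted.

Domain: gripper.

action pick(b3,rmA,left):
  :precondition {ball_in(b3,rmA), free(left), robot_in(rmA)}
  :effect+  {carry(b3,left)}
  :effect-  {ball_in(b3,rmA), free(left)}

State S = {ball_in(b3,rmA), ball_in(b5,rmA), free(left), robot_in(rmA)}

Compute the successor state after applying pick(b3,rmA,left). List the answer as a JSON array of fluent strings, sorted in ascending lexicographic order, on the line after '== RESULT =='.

Compute (S \ del) ∪ add:
  pre ⊆ S: {ball_in(b3,rmA), free(left), robot_in(rmA)} ⊆ S  — applicable
  S \ del = {ball_in(b5,rmA), robot_in(rmA)}
  ∪ add   = {ball_in(b5,rmA), carry(b3,left), robot_in(rmA)}

== RESULT ==
["ball_in(b5,rmA)", "carry(b3,left)", "robot_in(rmA)"]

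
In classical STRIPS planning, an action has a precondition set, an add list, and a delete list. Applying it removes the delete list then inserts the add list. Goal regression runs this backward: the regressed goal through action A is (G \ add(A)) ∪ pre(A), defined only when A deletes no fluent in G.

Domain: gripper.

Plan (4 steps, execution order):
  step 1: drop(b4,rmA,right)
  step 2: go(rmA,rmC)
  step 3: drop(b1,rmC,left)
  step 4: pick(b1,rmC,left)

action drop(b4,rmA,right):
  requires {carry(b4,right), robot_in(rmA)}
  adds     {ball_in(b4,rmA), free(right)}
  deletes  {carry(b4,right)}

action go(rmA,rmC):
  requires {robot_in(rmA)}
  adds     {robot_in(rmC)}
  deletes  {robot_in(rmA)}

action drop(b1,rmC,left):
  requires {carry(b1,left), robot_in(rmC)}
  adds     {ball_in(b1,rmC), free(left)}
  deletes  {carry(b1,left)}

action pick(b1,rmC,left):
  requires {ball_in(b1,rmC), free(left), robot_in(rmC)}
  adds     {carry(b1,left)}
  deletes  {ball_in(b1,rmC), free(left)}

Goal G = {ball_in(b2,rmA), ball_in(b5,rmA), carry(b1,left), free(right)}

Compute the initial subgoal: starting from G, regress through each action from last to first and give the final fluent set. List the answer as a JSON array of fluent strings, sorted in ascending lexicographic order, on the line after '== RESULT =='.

Regress step by step:
  through step 4 (pick(b1,rmC,left)): drop {carry(b1,left)}, keep {ball_in(b2,rmA), ball_in(b5,rmA), free(right)}, require {ball_in(b1,rmC), free(left), robot_in(rmC)}
    → {ball_in(b1,rmC), ball_in(b2,rmA), ball_in(b5,rmA), free(left), free(right), robot_in(rmC)}
  through step 3 (drop(b1,rmC,left)): drop {ball_in(b1,rmC), free(left)}, keep {ball_in(b2,rmA), ball_in(b5,rmA), free(right), robot_in(rmC)}, require {carry(b1,left), robot_in(rmC)}
    → {ball_in(b2,rmA), ball_in(b5,rmA), carry(b1,left), free(right), robot_in(rmC)}
  through step 2 (go(rmA,rmC)): drop {robot_in(rmC)}, keep {ball_in(b2,rmA), ball_in(b5,rmA), carry(b1,left), free(right)}, require {robot_in(rmA)}
    → {ball_in(b2,rmA), ball_in(b5,rmA), carry(b1,left), free(right), robot_in(rmA)}
  through step 1 (drop(b4,rmA,right)): drop {free(right)}, keep {ball_in(b2,rmA), ball_in(b5,rmA), carry(b1,left), robot_in(rmA)}, require {carry(b4,right), robot_in(rmA)}
    → {ball_in(b2,rmA), ball_in(b5,rmA), carry(b1,left), carry(b4,right), robot_in(rmA)}

== RESULT ==
["ball_in(b2,rmA)", "ball_in(b5,rmA)", "carry(b1,left)", "carry(b4,right)", "robot_in(rmA)"]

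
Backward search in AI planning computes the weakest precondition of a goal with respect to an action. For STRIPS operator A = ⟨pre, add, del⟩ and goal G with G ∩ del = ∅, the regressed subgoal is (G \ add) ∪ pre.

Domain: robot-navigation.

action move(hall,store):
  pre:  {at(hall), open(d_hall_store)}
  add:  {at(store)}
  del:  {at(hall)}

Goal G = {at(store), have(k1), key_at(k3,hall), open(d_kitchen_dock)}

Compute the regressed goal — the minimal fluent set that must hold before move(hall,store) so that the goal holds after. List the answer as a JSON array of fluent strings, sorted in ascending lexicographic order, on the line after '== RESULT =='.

Compute (G \ add) ∪ pre:
  G ∩ del = {}  (empty — regression defined)
  G \ add = {at(store), have(k1), key_at(k3,hall), open(d_kitchen_dock)} \ {at(store)} = {have(k1), key_at(k3,hall), open(d_kitchen_dock)}
  ∪ pre   = {have(k1), key_at(k3,hall), open(d_kitchen_dock)} ∪ {at(hall), open(d_hall_store)}
          = {at(hall), have(k1), key_at(k3,hall), open(d_hall_store), open(d_kitchen_dock)}

== RESULT ==
["at(hall)", "have(k1)", "key_at(k3,hall)", "open(d_hall_store)", "open(d_kitchen_dock)"]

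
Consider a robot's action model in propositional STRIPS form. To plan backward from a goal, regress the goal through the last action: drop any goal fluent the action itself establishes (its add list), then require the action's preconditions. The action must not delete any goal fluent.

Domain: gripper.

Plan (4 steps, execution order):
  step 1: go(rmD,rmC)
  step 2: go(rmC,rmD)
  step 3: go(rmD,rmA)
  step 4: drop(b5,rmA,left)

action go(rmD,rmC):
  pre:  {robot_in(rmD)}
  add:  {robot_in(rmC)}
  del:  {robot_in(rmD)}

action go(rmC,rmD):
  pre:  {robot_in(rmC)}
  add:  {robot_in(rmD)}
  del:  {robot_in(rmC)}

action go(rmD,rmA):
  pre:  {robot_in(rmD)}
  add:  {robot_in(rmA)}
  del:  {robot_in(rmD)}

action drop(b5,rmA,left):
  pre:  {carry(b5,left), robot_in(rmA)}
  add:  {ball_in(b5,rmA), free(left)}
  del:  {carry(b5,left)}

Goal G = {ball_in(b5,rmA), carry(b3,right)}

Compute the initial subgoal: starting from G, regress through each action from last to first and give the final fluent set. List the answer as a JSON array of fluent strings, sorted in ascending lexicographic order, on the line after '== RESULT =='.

Regress step by step:
  through step 4 (drop(b5,rmA,left)): drop {ball_in(b5,rmA)}, keep {carry(b3,right)}, require {carry(b5,left), robot_in(rmA)}
    → {carry(b3,right), carry(b5,left), robot_in(rmA)}
  through step 3 (go(rmD,rmA)): drop {robot_in(rmA)}, keep {carry(b3,right), carry(b5,left)}, require {robot_in(rmD)}
    → {carry(b3,right), carry(b5,left), robot_in(rmD)}
  through step 2 (go(rmC,rmD)): drop {robot_in(rmD)}, keep {carry(b3,right), carry(b5,left)}, require {robot_in(rmC)}
    → {carry(b3,right), carry(b5,left), robot_in(rmC)}
  through step 1 (go(rmD,rmC)): drop {robot_in(rmC)}, keep {carry(b3,right), carry(b5,left)}, require {robot_in(rmD)}
    → {carry(b3,right), carry(b5,left), robot_in(rmD)}

== RESULT ==
["carry(b3,right)", "carry(b5,left)", "robot_in(rmD)"]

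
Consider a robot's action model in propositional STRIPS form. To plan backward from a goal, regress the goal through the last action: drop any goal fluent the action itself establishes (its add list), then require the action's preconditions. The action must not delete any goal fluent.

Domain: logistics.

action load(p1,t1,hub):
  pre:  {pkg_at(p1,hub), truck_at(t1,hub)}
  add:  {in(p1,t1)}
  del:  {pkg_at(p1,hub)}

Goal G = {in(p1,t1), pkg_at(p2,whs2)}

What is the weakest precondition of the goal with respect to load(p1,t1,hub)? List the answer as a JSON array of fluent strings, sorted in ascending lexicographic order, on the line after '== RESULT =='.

Regress:
  G ∩ del = {}  (empty — regression defined)
  G \ add = {in(p1,t1), pkg_at(p2,whs2)} \ {in(p1,t1)} = {pkg_at(p2,whs2)}
  ∪ pre   = {pkg_at(p2,whs2)} ∪ {pkg_at(p1,hub), truck_at(t1,hub)}
          = {pkg_at(p1,hub), pkg_at(p2,whs2), truck_at(t1,hub)}

== RESULT ==
["pkg_at(p1,hub)", "pkg_at(p2,whs2)", "truck_at(t1,hub)"]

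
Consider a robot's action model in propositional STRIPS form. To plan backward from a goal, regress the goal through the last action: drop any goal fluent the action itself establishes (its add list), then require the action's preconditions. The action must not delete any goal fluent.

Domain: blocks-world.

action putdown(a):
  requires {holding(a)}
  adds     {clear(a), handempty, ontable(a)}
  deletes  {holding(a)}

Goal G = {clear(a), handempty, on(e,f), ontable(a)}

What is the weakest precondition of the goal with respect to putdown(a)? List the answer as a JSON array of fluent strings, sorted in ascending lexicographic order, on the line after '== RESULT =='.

Regress:
  G ∩ del = {}  (empty — regression defined)
  G \ add = {clear(a), handempty, on(e,f), ontable(a)} \ {clear(a), handempty, ontable(a)} = {on(e,f)}
  ∪ pre   = {on(e,f)} ∪ {holding(a)}
          = {holding(a), on(e,f)}

== RESULT ==
["holding(a)", "on(e,f)"]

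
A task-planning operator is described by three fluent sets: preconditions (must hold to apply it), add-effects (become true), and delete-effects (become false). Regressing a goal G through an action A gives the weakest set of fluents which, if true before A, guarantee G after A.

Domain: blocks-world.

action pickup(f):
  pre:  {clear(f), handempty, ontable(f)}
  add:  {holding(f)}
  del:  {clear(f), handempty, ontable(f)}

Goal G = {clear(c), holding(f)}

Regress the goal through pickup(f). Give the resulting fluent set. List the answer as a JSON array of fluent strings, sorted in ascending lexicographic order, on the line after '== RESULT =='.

Regress:
  G ∩ del = {}  (empty — regression defined)
  G \ add = {clear(c), holding(f)} \ {holding(f)} = {clear(c)}
  ∪ pre   = {clear(c)} ∪ {clear(f), handempty, ontable(f)}
          = {clear(c), clear(f), handempty, ontable(f)}

== RESULT ==
["clear(c)", "clear(f)", "handempty", "ontable(f)"]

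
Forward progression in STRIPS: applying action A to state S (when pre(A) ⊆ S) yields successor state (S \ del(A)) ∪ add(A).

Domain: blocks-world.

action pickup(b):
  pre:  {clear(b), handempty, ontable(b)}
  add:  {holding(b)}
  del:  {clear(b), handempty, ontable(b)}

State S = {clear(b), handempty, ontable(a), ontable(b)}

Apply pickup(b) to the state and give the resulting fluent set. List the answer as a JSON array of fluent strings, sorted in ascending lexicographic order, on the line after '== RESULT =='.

Compute (S \ del) ∪ add:
  pre ⊆ S: {clear(b), handempty, ontable(b)} ⊆ S  — applicable
  S \ del = {ontable(a)}
  ∪ add   = {holding(b), ontable(a)}

== RESULT ==
["holding(b)", "ontable(a)"]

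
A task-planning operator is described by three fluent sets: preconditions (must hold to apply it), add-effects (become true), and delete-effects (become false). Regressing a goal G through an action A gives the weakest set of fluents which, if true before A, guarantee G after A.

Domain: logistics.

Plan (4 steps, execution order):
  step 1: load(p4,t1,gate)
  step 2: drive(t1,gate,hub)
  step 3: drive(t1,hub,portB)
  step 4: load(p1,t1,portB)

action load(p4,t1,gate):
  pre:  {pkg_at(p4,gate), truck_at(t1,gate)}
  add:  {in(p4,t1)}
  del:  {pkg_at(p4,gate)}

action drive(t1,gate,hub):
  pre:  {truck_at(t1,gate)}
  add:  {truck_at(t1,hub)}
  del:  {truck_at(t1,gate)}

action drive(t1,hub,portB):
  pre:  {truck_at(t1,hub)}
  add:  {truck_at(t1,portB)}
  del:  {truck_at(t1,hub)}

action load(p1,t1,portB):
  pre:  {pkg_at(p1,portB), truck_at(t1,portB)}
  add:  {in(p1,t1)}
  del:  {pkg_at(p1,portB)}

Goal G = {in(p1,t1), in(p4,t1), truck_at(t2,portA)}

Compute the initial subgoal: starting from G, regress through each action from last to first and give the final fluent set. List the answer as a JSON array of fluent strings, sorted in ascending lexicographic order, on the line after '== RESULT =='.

Regress step by step:
  through step 4 (load(p1,t1,portB)): drop {in(p1,t1)}, keep {in(p4,t1), truck_at(t2,portA)}, require {pkg_at(p1,portB), truck_at(t1,portB)}
    → {in(p4,t1), pkg_at(p1,portB), truck_at(t1,portB), truck_at(t2,portA)}
  through step 3 (drive(t1,hub,portB)): drop {truck_at(t1,portB)}, keep {in(p4,t1), pkg_at(p1,portB), truck_at(t2,portA)}, require {truck_at(t1,hub)}
    → {in(p4,t1), pkg_at(p1,portB), truck_at(t1,hub), truck_at(t2,portA)}
  through step 2 (drive(t1,gate,hub)): drop {truck_at(t1,hub)}, keep {in(p4,t1), pkg_at(p1,portB), truck_at(t2,portA)}, require {truck_at(t1,gate)}
    → {in(p4,t1), pkg_at(p1,portB), truck_at(t1,gate), truck_at(t2,portA)}
  through step 1 (load(p4,t1,gate)): drop {in(p4,t1)}, keep {pkg_at(p1,portB), truck_at(t1,gate), truck_at(t2,portA)}, require {pkg_at(p4,gate), truck_at(t1,gate)}
    → {pkg_at(p1,portB), pkg_at(p4,gate), truck_at(t1,gate), truck_at(t2,portA)}

== RESULT ==
["pkg_at(p1,portB)", "pkg_at(p4,gate)", "truck_at(t1,gate)", "truck_at(t2,portA)"]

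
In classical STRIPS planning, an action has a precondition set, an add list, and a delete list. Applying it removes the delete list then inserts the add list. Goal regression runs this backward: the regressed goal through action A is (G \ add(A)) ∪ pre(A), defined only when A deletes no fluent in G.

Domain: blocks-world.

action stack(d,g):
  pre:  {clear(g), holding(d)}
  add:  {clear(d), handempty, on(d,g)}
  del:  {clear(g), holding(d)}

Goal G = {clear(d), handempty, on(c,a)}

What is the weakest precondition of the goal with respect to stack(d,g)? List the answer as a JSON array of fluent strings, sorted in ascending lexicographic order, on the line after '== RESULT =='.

Regress:
  G ∩ del = {}  (empty — regression defined)
  G \ add = {clear(d), handempty, on(c,a)} \ {clear(d), handempty, on(d,g)} = {on(c,a)}
  ∪ pre   = {on(c,a)} ∪ {clear(g), holding(d)}
          = {clear(g), holding(d), on(c,a)}

== RESULT ==
["clear(g)", "holding(d)", "on(c,a)"]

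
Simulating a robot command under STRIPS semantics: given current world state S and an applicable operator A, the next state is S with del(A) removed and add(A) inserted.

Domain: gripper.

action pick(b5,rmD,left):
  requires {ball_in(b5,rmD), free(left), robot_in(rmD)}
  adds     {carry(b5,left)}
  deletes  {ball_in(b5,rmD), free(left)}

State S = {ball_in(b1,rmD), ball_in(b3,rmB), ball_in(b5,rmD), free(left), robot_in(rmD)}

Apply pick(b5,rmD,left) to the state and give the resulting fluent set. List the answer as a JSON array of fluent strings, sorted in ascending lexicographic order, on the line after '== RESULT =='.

Progress:
  pre ⊆ S: {ball_in(b5,rmD), free(left), robot_in(rmD)} ⊆ S  — applicable
  S \ del = {ball_in(b1,rmD), ball_in(b3,rmB), robot_in(rmD)}
  ∪ add   = {ball_in(b1,rmD), ball_in(b3,rmB), carry(b5,left), robot_in(rmD)}

== RESULT ==
["ball_in(b1,rmD)", "ball_in(b3,rmB)", "carry(b5,left)", "robot_in(rmD)"]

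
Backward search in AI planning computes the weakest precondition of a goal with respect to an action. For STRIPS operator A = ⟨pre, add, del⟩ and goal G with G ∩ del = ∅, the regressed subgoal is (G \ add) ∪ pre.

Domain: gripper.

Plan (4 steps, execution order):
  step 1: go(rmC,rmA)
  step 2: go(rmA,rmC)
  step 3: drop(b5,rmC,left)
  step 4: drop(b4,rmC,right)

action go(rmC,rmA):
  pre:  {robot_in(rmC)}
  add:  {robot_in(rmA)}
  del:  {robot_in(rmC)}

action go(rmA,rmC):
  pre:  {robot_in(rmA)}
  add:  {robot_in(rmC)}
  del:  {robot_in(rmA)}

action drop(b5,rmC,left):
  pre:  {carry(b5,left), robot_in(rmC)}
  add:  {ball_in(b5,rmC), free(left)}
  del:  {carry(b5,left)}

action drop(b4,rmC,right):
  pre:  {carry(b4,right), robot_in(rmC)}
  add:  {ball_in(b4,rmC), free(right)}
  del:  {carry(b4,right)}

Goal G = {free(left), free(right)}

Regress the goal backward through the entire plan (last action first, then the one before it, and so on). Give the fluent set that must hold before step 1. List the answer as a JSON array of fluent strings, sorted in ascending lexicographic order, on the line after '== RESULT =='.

Regress step by step:
  through step 4 (drop(b4,rmC,right)): drop {free(right)}, keep {free(left)}, require {carry(b4,right), robot_in(rmC)}
    → {carry(b4,right), free(left), robot_in(rmC)}
  through step 3 (drop(b5,rmC,left)): drop {free(left)}, keep {carry(b4,right), robot_in(rmC)}, require {carry(b5,left), robot_in(rmC)}
    → {carry(b4,right), carry(b5,left), robot_in(rmC)}
  through step 2 (go(rmA,rmC)): drop {robot_in(rmC)}, keep {carry(b4,right), carry(b5,left)}, require {robot_in(rmA)}
    → {carry(b4,right), carry(b5,left), robot_in(rmA)}
  through step 1 (go(rmC,rmA)): drop {robot_in(rmA)}, keep {carry(b4,right), carry(b5,left)}, require {robot_in(rmC)}
    → {carry(b4,right), carry(b5,left), robot_in(rmC)}

== RESULT ==
["carry(b4,right)", "carry(b5,left)", "robot_in(rmC)"]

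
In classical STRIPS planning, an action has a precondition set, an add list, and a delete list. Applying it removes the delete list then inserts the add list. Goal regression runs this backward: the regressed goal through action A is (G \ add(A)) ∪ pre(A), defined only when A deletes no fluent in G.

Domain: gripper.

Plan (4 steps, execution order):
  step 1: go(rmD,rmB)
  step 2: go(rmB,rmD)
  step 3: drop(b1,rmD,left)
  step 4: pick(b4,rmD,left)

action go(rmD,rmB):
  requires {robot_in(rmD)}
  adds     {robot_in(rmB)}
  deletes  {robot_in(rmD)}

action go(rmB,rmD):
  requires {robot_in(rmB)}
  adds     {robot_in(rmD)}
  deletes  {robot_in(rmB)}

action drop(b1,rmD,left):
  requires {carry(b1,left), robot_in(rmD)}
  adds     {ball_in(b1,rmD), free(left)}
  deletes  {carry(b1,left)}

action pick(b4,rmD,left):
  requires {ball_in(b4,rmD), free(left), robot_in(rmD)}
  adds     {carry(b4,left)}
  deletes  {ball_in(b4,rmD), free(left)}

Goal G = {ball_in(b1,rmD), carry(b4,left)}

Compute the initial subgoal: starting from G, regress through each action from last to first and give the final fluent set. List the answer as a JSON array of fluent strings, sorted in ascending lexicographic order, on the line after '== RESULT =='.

Regress step by step:
  through step 4 (pick(b4,rmD,left)): drop {carry(b4,left)}, keep {ball_in(b1,rmD)}, require {ball_in(b4,rmD), free(left), robot_in(rmD)}
    → {ball_in(b1,rmD), ball_in(b4,rmD), free(left), robot_in(rmD)}
  through step 3 (drop(b1,rmD,left)): drop {ball_in(b1,rmD), free(left)}, keep {ball_in(b4,rmD), robot_in(rmD)}, require {carry(b1,left), robot_in(rmD)}
    → {ball_in(b4,rmD), carry(b1,left), robot_in(rmD)}
  through step 2 (go(rmB,rmD)): drop {robot_in(rmD)}, keep {ball_in(b4,rmD), carry(b1,left)}, require {robot_in(rmB)}
    → {ball_in(b4,rmD), carry(b1,left), robot_in(rmB)}
  through step 1 (go(rmD,rmB)): drop {robot_in(rmB)}, keep {ball_in(b4,rmD), carry(b1,left)}, require {robot_in(rmD)}
    → {ball_in(b4,rmD), carry(b1,left), robot_in(rmD)}

== RESULT ==
["ball_in(b4,rmD)", "carry(b1,left)", "robot_in(rmD)"]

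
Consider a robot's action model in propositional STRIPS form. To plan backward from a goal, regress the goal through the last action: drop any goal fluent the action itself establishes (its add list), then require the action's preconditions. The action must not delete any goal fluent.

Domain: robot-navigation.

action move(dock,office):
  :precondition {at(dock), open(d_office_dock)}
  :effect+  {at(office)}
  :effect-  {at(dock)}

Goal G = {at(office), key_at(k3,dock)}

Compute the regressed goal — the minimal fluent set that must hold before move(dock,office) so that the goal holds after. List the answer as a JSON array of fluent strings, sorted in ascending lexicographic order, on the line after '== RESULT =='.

Compute (G \ add) ∪ pre:
  G ∩ del = {}  (empty — regression defined)
  G \ add = {at(office), key_at(k3,dock)} \ {at(office)} = {key_at(k3,dock)}
  ∪ pre   = {key_at(k3,dock)} ∪ {at(dock), open(d_office_dock)}
          = {at(dock), key_at(k3,dock), open(d_office_dock)}

== RESULT ==
["at(dock)", "key_at(k3,dock)", "open(d_office_dock)"]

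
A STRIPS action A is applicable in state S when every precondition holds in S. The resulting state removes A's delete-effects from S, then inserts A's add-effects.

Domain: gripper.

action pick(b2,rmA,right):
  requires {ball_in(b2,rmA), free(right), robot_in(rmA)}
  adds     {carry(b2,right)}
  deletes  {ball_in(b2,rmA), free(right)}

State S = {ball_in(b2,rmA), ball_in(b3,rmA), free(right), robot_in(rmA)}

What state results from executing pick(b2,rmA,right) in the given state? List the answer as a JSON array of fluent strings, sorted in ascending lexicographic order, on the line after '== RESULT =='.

Progress:
  pre ⊆ S: {ball_in(b2,rmA), free(right), robot_in(rmA)} ⊆ S  — applicable
  S \ del = {ball_in(b3,rmA), robot_in(rmA)}
  ∪ add   = {ball_in(b3,rmA), carry(b2,right), robot_in(rmA)}

== RESULT ==
["ball_in(b3,rmA)", "carry(b2,right)", "robot_in(rmA)"]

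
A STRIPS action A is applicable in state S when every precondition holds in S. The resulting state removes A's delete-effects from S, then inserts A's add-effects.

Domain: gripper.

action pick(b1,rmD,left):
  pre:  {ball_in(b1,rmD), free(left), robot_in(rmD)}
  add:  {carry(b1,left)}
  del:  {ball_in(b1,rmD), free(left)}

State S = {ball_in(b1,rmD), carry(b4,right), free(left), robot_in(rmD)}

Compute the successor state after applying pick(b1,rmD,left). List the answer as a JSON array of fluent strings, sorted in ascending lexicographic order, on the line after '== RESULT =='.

Progress:
  pre ⊆ S: {ball_in(b1,rmD), free(left), robot_in(rmD)} ⊆ S  — applicable
  S \ del = {carry(b4,right), robot_in(rmD)}
  ∪ add   = {carry(b1,left), carry(b4,right), robot_in(rmD)}

== RESULT ==
["carry(b1,left)", "carry(b4,right)", "robot_in(rmD)"]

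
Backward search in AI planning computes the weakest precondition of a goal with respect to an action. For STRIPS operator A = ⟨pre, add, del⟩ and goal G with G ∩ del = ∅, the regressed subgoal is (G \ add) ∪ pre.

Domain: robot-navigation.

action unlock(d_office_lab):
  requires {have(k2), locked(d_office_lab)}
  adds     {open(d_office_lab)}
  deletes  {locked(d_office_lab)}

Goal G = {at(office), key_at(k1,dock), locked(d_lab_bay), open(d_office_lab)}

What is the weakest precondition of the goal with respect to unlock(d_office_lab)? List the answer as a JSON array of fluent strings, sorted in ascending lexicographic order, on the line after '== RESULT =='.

Compute (G \ add) ∪ pre:
  G ∩ del = {}  (empty — regression defined)
  G \ add = {at(office), key_at(k1,dock), locked(d_lab_bay), open(d_office_lab)} \ {open(d_office_lab)} = {at(office), key_at(k1,dock), locked(d_lab_bay)}
  ∪ pre   = {at(office), key_at(k1,dock), locked(d_lab_bay)} ∪ {have(k2), locked(d_office_lab)}
          = {at(office), have(k2), key_at(k1,dock), locked(d_lab_bay), locked(d_office_lab)}

== RESULT ==
["at(office)", "have(k2)", "key_at(k1,dock)", "locked(d_lab_bay)", "locked(d_office_lab)"]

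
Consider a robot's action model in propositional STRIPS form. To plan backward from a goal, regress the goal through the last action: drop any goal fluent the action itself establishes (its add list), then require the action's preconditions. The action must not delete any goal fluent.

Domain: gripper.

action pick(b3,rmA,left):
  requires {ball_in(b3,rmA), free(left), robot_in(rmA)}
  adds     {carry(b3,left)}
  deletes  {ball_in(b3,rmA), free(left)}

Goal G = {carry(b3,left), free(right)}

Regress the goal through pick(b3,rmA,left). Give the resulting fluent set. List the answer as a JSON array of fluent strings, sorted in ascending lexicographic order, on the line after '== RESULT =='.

Compute (G \ add) ∪ pre:
  G ∩ del = {}  (empty — regression defined)
  G \ add = {carry(b3,left), free(right)} \ {carry(b3,left)} = {free(right)}
  ∪ pre   = {free(right)} ∪ {ball_in(b3,rmA), free(left), robot_in(rmA)}
          = {ball_in(b3,rmA), free(left), free(right), robot_in(rmA)}

== RESULT ==
["ball_in(b3,rmA)", "free(left)", "free(right)", "robot_in(rmA)"]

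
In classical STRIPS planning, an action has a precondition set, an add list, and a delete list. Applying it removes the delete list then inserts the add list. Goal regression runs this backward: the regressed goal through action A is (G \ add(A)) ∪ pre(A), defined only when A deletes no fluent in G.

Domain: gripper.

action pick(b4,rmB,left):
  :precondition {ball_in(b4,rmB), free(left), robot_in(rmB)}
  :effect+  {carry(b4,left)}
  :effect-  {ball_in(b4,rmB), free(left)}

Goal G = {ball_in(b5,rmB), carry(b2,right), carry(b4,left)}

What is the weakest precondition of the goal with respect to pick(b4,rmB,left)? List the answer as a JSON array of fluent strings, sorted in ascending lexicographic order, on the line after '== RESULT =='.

Compute (G \ add) ∪ pre:
  G ∩ del = {}  (empty — regression defined)
  G \ add = {ball_in(b5,rmB), carry(b2,right), carry(b4,left)} \ {carry(b4,left)} = {ball_in(b5,rmB), carry(b2,right)}
  ∪ pre   = {ball_in(b5,rmB), carry(b2,right)} ∪ {ball_in(b4,rmB), free(left), robot_in(rmB)}
          = {ball_in(b4,rmB), ball_in(b5,rmB), carry(b2,right), free(left), robot_in(rmB)}

== RESULT ==
["ball_in(b4,rmB)", "ball_in(b5,rmB)", "carry(b2,right)", "free(left)", "robot_in(rmB)"]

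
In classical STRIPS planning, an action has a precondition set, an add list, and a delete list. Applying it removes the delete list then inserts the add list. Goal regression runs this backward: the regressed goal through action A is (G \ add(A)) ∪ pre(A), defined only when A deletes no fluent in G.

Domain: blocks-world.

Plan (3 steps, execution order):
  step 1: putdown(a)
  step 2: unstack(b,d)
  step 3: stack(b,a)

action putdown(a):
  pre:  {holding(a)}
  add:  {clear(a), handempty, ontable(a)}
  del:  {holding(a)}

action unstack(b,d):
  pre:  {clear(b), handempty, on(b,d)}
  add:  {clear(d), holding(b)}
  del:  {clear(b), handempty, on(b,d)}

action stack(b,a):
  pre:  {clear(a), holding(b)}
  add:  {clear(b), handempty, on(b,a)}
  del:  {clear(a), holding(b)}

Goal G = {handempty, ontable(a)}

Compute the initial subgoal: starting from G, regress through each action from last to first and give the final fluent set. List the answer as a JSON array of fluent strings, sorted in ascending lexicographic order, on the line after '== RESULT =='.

Work backward from the goal:
  through step 3 (stack(b,a)): drop {handempty}, keep {ontable(a)}, require {clear(a), holding(b)}
    → {clear(a), holding(b), ontable(a)}
  through step 2 (unstack(b,d)): drop {holding(b)}, keep {clear(a), ontable(a)}, require {clear(b), handempty, on(b,d)}
    → {clear(a), clear(b), handempty, on(b,d), ontable(a)}
  through step 1 (putdown(a)): drop {clear(a), handempty, ontable(a)}, keep {clear(b), on(b,d)}, require {holding(a)}
    → {clear(b), holding(a), on(b,d)}

== RESULT ==
["clear(b)", "holding(a)", "on(b,d)"]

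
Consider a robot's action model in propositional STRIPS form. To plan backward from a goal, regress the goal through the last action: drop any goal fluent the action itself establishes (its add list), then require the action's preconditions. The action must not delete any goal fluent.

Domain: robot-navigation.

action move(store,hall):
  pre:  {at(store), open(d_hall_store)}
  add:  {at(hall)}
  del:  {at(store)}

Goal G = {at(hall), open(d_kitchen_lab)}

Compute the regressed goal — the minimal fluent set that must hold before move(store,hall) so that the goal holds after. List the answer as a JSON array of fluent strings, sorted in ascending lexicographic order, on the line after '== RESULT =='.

Regress:
  G ∩ del = {}  (empty — regression defined)
  G \ add = {at(hall), open(d_kitchen_lab)} \ {at(hall)} = {open(d_kitchen_lab)}
  ∪ pre   = {open(d_kitchen_lab)} ∪ {at(store), open(d_hall_store)}
          = {at(store), open(d_hall_store), open(d_kitchen_lab)}

== RESULT ==
["at(store)", "open(d_hall_store)", "open(d_kitchen_lab)"]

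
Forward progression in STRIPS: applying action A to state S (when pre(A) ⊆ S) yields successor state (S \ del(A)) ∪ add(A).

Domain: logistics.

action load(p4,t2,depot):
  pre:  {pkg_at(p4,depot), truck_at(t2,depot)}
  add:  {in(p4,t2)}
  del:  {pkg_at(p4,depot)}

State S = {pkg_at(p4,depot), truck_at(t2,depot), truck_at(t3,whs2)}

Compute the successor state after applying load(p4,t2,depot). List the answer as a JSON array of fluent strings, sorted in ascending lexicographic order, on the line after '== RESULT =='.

Progress:
  pre ⊆ S: {pkg_at(p4,depot), truck_at(t2,depot)} ⊆ S  — applicable
  S \ del = {truck_at(t2,depot), truck_at(t3,whs2)}
  ∪ add   = {in(p4,t2), truck_at(t2,depot), truck_at(t3,whs2)}

== RESULT ==
["in(p4,t2)", "truck_at(t2,depot)", "truck_at(t3,whs2)"]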